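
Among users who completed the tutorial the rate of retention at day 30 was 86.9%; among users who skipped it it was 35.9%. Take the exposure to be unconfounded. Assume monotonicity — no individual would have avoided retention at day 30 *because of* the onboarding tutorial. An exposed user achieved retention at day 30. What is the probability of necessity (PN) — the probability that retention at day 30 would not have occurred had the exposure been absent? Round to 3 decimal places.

p₁ = 0.869, p₀ = 0.359.
Under exogeneity and monotonicity, PN = (p₁ − p₀) / p₁.
PN = (0.869 − 0.359) / 0.869 = 0.51 / 0.869 ≈ 0.5869

PN ≈ 0.587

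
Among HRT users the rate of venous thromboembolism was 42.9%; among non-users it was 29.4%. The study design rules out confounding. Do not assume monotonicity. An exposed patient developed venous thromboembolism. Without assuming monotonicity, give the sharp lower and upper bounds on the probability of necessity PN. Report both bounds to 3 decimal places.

p₁ = 0.429, p₀ = 0.294.
Under exogeneity alone the bounds on PN are max{0,(p₁−p₀)/p₁} ≤ PN ≤ min{1,(1−p₀)/p₁}.
  lower = (p₁ − p₀)/p₁ = 0.135 / 0.429 ≈ 0.3147
  upper = min{1, (1 − p₀)/p₁} = 0.706 / 0.429 ≈ 1.6457 → capped at 1

0.315 ≤ PN ≤ 1.000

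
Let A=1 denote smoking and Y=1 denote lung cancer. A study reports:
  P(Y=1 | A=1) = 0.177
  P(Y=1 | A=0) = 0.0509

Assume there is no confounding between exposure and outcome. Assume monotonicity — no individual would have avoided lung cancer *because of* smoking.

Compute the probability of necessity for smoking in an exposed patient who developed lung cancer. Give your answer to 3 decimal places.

PN ≈ 0.712

Let p₁ = 0.177, p₀ = 0.0509.
Under exogeneity and monotonicity, PN = (p₁ − p₀) / p₁.
PN = (0.177 − 0.0509) / 0.177 = 0.1261 / 0.177 ≈ 0.7124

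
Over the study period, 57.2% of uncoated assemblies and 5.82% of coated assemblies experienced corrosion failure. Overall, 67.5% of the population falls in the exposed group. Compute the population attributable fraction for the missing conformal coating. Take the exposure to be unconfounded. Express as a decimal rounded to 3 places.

p₁ = 0.572, p₀ = 0.0582.
Overall risk P(Y=1) = π·p₁ + (1−π)·p₀ = 0.675×0.572 + 0.325×0.0582 = 0.40502.
Under exogeneity, PAF = [P(Y=1) − p₀] / P(Y=1).
PAF = (0.40502 − 0.0582) / 0.40502 ≈ 0.8563

PAF ≈ 0.856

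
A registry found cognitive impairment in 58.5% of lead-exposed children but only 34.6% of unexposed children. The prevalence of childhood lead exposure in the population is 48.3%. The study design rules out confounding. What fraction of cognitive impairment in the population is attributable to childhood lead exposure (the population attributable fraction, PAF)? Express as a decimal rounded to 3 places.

p₁ = 0.585, p₀ = 0.346.
Overall risk P(Y=1) = π·p₁ + (1−π)·p₀ = 0.483×0.585 + 0.517×0.346 = 0.46144.
Under exogeneity, PAF = [P(Y=1) − p₀] / P(Y=1).
PAF = (0.46144 − 0.346) / 0.46144 ≈ 0.2502

PAF ≈ 0.250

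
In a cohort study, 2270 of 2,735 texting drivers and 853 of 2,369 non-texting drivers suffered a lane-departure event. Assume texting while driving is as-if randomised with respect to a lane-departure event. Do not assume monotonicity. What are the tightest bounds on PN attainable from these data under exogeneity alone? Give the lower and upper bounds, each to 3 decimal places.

0.566 ≤ PN ≤ 0.771

p₁ = P(outcome | exposed) = 2270/2735 = 0.82998
p₀ = P(outcome | unexposed) = 853/2369 = 0.36007
Under exogeneity alone the bounds on PN are max{0,(p₁−p₀)/p₁} ≤ PN ≤ min{1,(1−p₀)/p₁}.
  lower = (p₁ − p₀)/p₁ = 0.46991 / 0.82998 ≈ 0.5662
  upper = min{1, (1 − p₀)/p₁} = 0.63993 / 0.82998 ≈ 0.7710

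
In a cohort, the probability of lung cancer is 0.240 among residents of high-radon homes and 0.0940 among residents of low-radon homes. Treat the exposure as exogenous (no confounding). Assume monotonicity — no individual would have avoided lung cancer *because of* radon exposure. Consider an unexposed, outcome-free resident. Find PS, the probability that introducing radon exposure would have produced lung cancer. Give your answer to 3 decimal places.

Let p₁ = 0.24, p₀ = 0.094.
Under exogeneity and monotonicity, PS = (p₁ − p₀) / (1 − p₀).
PS = (0.24 − 0.094) / (1 − 0.094) = 0.146 / 0.906 ≈ 0.1611

PS ≈ 0.161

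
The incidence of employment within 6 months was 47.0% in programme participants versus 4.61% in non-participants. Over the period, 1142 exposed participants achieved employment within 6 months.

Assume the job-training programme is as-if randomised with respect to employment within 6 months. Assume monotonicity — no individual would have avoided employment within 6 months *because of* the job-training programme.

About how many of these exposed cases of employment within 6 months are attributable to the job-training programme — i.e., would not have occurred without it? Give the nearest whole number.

about 1030 cases

p₁ = 0.47, p₀ = 0.0461.
PN = (p₁ − p₀)/p₁ = (0.47 − 0.0461) / 0.47 ≈ 0.90191.
Attributable cases ≈ PN × (exposed cases) = 0.90191 × 1142 ≈ 1029.99.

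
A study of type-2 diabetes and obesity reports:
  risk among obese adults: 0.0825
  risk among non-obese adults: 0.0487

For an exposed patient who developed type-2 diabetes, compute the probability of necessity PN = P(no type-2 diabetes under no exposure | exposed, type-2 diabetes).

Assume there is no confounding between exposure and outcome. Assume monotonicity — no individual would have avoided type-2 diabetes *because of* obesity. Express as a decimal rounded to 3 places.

Let p₁ = 0.0825, p₀ = 0.0487.
Under exogeneity and monotonicity, PN = (p₁ − p₀) / p₁.
PN = (0.0825 − 0.0487) / 0.0825 = 0.0338 / 0.0825 ≈ 0.4097

PN ≈ 0.410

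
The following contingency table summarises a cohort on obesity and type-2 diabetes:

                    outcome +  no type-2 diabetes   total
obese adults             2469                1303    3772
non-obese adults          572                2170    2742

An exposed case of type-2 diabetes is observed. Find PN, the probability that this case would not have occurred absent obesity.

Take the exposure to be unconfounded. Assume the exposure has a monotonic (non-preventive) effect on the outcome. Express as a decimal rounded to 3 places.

PN ≈ 0.681

p₁ = P(outcome | exposed) = 2469/3772 = 0.65456
p₀ = P(outcome | unexposed) = 572/2742 = 0.20861
Under exogeneity and monotonicity, PN = (p₁ − p₀)/p₁.
PN = (0.65456 − 0.20861) / 0.65456 ≈ 0.6813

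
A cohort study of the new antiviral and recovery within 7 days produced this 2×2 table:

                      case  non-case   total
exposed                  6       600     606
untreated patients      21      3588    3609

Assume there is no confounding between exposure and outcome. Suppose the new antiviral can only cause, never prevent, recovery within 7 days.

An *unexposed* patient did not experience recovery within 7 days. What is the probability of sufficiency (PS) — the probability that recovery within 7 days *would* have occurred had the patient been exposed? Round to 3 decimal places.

PS ≈ 0.004

p₁ = P(outcome | exposed) = 6/606 = 0.009901
p₀ = P(outcome | unexposed) = 21/3609 = 0.0058188
Under exogeneity and monotonicity, PS = (p₁ − p₀) / (1 − p₀).
PS = (0.009901 − 0.0058188) / (1 − 0.0058188) = 0.0040822 / 0.99418 ≈ 0.0041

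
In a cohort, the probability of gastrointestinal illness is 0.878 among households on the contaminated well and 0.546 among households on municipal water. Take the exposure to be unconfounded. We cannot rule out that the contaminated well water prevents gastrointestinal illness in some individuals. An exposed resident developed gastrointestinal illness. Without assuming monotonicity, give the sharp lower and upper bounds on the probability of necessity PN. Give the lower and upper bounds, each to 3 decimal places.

Let p₁ = 0.878, p₀ = 0.546.
Under exogeneity alone the bounds on PN are max{0,(p₁−p₀)/p₁} ≤ PN ≤ min{1,(1−p₀)/p₁}.
  lower = (p₁ − p₀)/p₁ = 0.332 / 0.878 ≈ 0.3781
  upper = min{1, (1 − p₀)/p₁} = 0.454 / 0.878 ≈ 0.5171

0.378 ≤ PN ≤ 0.517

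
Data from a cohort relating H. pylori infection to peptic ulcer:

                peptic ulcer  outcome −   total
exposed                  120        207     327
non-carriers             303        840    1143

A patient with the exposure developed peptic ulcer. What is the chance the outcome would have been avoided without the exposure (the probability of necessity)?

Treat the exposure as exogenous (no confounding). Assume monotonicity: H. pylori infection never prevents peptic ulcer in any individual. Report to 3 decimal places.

p₁ = P(outcome | exposed) = 120/327 = 0.36697
p₀ = P(outcome | unexposed) = 303/1143 = 0.26509
Under exogeneity and monotonicity, PN = (p₁ − p₀)/p₁.
PN = (0.36697 − 0.26509) / 0.36697 ≈ 0.2776

PN ≈ 0.278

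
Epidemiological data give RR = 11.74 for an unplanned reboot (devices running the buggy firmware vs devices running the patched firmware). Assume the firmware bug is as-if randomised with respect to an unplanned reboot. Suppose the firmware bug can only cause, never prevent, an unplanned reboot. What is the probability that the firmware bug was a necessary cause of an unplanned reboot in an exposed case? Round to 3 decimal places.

Under exogeneity and monotonicity, PN = (RR − 1) / RR = 1 − 1/RR.
PN = (11.74 − 1) / 11.74 = 10.74 / 11.74 ≈ 0.9148

PN ≈ 0.915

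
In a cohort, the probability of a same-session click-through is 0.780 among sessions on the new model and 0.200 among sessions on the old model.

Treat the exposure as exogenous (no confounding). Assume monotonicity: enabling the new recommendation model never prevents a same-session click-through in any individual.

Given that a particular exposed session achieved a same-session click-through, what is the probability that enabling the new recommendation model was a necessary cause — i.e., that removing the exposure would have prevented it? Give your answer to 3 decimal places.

PN ≈ 0.744

Let p₁ = 0.78, p₀ = 0.2.
Under exogeneity and monotonicity, PN = (p₁ − p₀) / p₁.
PN = (0.78 − 0.2) / 0.78 = 0.58 / 0.78 ≈ 0.7436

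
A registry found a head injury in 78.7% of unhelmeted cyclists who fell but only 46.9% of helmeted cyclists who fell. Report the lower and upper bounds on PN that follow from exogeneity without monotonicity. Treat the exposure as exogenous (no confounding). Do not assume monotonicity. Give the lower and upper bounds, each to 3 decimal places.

0.404 ≤ PN ≤ 0.675

p₁ = 0.787, p₀ = 0.469.
Under exogeneity alone the bounds on PN are max{0,(p₁−p₀)/p₁} ≤ PN ≤ min{1,(1−p₀)/p₁}.
  lower = (p₁ − p₀)/p₁ = 0.318 / 0.787 ≈ 0.4041
  upper = min{1, (1 − p₀)/p₁} = 0.531 / 0.787 ≈ 0.6747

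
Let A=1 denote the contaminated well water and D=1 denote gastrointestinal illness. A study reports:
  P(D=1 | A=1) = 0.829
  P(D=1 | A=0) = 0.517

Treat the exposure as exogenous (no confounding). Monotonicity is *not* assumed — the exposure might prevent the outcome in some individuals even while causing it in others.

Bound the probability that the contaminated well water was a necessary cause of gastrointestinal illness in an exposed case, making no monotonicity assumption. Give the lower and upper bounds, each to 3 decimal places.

0.376 ≤ PN ≤ 0.583

Let p₁ = 0.829, p₀ = 0.517.
Under exogeneity alone the bounds on PN are max{0,(p₁−p₀)/p₁} ≤ PN ≤ min{1,(1−p₀)/p₁}.
  lower = (p₁ − p₀)/p₁ = 0.312 / 0.829 ≈ 0.3764
  upper = min{1, (1 − p₀)/p₁} = 0.483 / 0.829 ≈ 0.5826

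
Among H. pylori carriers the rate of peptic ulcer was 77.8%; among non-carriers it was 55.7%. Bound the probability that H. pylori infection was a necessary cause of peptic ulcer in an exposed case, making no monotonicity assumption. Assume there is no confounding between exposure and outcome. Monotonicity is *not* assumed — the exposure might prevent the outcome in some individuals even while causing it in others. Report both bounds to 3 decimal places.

p₁ = 0.778, p₀ = 0.557.
Under exogeneity alone the bounds on PN are max{0,(p₁−p₀)/p₁} ≤ PN ≤ min{1,(1−p₀)/p₁}.
  lower = (p₁ − p₀)/p₁ = 0.221 / 0.778 ≈ 0.2841
  upper = min{1, (1 − p₀)/p₁} = 0.443 / 0.778 ≈ 0.5694

0.284 ≤ PN ≤ 0.569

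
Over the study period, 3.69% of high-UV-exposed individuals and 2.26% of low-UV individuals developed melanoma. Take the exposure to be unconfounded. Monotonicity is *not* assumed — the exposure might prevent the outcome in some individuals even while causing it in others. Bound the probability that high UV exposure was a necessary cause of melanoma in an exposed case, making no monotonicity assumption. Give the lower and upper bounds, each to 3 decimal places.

p₁ = 0.0369, p₀ = 0.0226.
Under exogeneity alone the bounds on PN are max{0,(p₁−p₀)/p₁} ≤ PN ≤ min{1,(1−p₀)/p₁}.
  lower = (p₁ − p₀)/p₁ = 0.0143 / 0.0369 ≈ 0.3875
  upper = min{1, (1 − p₀)/p₁} = 0.9774 / 0.0369 ≈ 26.4878 → capped at 1

0.388 ≤ PN ≤ 1.000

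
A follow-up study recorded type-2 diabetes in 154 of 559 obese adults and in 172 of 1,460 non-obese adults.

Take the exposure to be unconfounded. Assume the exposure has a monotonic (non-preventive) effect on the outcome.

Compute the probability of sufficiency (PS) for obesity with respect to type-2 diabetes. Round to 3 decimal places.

p₁ = P(outcome | exposed) = 154/559 = 0.27549
p₀ = P(outcome | unexposed) = 172/1460 = 0.11781
Under exogeneity and monotonicity, PS = (p₁ − p₀) / (1 − p₀).
PS = (0.27549 − 0.11781) / (1 − 0.11781) = 0.15768 / 0.88219 ≈ 0.1787

PS ≈ 0.179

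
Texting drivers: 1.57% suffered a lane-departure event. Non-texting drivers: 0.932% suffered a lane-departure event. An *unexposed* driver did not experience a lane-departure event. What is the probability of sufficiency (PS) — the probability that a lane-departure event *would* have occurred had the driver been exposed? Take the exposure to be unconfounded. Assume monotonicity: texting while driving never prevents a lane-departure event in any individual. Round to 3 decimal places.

PS ≈ 0.006

p₁ = 0.0157, p₀ = 0.00932.
Under exogeneity and monotonicity, PS = (p₁ − p₀) / (1 − p₀).
PS = (0.0157 − 0.00932) / (1 − 0.00932) = 0.00638 / 0.99068 ≈ 0.0064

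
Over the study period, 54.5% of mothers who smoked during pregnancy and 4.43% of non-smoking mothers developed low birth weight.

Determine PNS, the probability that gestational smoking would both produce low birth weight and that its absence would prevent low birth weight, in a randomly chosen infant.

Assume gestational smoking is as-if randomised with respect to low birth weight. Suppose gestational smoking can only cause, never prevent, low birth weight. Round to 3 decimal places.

PNS ≈ 0.501

p₁ = 0.545, p₀ = 0.0443.
Under exogeneity and monotonicity, PNS = p₁ − p₀.
PNS = 0.545 − 0.0443 = 0.5007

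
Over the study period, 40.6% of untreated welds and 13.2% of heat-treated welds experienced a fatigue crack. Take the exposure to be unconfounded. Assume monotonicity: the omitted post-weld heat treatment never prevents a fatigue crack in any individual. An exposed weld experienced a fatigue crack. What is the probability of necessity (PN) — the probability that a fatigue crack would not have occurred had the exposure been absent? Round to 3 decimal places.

PN ≈ 0.675

p₁ = 0.406, p₀ = 0.132.
Under exogeneity and monotonicity, PN = (p₁ − p₀) / p₁.
PN = (0.406 − 0.132) / 0.406 = 0.274 / 0.406 ≈ 0.6749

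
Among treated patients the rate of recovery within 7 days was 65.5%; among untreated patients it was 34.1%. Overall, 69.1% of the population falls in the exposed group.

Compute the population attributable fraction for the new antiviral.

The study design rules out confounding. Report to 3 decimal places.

PAF ≈ 0.389

p₁ = 0.655, p₀ = 0.341.
Overall risk P(Y=1) = π·p₁ + (1−π)·p₀ = 0.691×0.655 + 0.309×0.341 = 0.55797.
Under exogeneity, PAF = [P(Y=1) − p₀] / P(Y=1).
PAF = (0.55797 − 0.341) / 0.55797 ≈ 0.3889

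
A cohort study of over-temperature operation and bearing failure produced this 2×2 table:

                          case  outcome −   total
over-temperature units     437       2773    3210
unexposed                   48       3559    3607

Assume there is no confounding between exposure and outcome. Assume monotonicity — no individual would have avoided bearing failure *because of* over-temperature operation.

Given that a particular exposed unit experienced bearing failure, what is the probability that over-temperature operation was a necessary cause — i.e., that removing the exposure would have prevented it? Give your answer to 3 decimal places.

p₁ = P(outcome | exposed) = 437/3210 = 0.13614
p₀ = P(outcome | unexposed) = 48/3607 = 0.013307
Under exogeneity and monotonicity, PN = (p₁ − p₀) / p₁.
PN = (0.13614 − 0.013307) / 0.13614 = 0.12283 / 0.13614 ≈ 0.9022

PN ≈ 0.902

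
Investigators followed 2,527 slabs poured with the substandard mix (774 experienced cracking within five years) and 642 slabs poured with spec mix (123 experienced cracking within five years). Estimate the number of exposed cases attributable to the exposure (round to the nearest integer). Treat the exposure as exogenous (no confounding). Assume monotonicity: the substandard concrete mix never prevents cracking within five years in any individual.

p₁ = P(outcome | exposed) = 774/2527 = 0.30629
p₀ = P(outcome | unexposed) = 123/642 = 0.19159
PN = (p₁ − p₀)/p₁ = (0.30629 − 0.19159) / 0.30629 ≈ 0.37449.
Attributable cases ≈ PN × (exposed cases) = 0.37449 × 774 ≈ 289.86.

about 290 cases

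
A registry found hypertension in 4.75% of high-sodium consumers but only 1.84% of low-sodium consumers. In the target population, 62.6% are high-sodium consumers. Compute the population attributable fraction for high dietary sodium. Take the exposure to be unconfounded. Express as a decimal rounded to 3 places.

PAF ≈ 0.497

p₁ = 0.0475, p₀ = 0.0184.
Overall risk P(Y=1) = π·p₁ + (1−π)·p₀ = 0.626×0.0475 + 0.374×0.0184 = 0.036617.
Under exogeneity, PAF = [P(Y=1) − p₀] / P(Y=1).
PAF = (0.036617 − 0.0184) / 0.036617 ≈ 0.4975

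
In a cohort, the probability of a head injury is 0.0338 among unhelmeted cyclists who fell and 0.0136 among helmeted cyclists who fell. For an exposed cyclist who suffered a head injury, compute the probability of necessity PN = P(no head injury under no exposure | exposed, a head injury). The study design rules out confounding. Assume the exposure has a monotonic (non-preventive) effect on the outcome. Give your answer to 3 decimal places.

PN ≈ 0.598

Let p₁ = 0.0338, p₀ = 0.0136.
Under exogeneity and monotonicity, PN = (p₁ − p₀) / p₁.
PN = (0.0338 − 0.0136) / 0.0338 = 0.0202 / 0.0338 ≈ 0.5976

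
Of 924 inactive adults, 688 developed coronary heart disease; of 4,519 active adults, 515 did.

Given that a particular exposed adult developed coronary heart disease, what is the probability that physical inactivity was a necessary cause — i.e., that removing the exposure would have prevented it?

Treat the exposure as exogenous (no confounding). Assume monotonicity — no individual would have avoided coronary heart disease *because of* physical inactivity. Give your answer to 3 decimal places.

PN ≈ 0.847

p₁ = P(outcome | exposed) = 688/924 = 0.74459
p₀ = P(outcome | unexposed) = 515/4519 = 0.11396
Under exogeneity and monotonicity, PN = (p₁ − p₀) / p₁.
PN = (0.74459 − 0.11396) / 0.74459 = 0.63063 / 0.74459 ≈ 0.8469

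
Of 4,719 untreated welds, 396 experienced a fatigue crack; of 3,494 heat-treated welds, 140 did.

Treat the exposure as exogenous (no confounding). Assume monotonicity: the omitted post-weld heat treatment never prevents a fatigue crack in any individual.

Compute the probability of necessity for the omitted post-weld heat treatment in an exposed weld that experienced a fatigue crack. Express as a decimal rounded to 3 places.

PN ≈ 0.523

p₁ = P(outcome | exposed) = 396/4719 = 0.083916
p₀ = P(outcome | unexposed) = 140/3494 = 0.040069
Under exogeneity and monotonicity, PN = (p₁ − p₀) / p₁.
PN = (0.083916 − 0.040069) / 0.083916 = 0.043847 / 0.083916 ≈ 0.5225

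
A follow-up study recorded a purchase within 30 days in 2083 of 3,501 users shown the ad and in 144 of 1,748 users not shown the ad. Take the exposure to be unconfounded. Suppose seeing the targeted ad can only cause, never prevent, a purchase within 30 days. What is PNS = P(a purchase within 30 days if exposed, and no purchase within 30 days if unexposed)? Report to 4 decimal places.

PNS ≈ 0.5126

p₁ = P(outcome | exposed) = 2083/3501 = 0.59497
p₀ = P(outcome | unexposed) = 144/1748 = 0.08238
Under exogeneity and monotonicity, PNS = p₁ − p₀.
PNS = 0.59497 − 0.08238 = 0.51259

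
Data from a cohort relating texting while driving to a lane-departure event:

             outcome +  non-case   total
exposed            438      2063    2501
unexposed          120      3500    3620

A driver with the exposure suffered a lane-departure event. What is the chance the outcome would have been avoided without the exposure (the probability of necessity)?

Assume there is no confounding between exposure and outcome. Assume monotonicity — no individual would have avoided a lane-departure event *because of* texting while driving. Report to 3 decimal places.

p₁ = P(outcome | exposed) = 438/2501 = 0.17513
p₀ = P(outcome | unexposed) = 120/3620 = 0.033149
Under exogeneity and monotonicity, PN = (p₁ − p₀) / p₁.
PN = (0.17513 − 0.033149) / 0.17513 = 0.14198 / 0.17513 ≈ 0.8107

PN ≈ 0.811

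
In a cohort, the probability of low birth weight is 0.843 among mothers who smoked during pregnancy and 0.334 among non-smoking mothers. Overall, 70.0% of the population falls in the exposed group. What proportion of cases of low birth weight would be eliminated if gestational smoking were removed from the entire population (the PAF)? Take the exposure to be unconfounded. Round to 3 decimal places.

PAF ≈ 0.516

Let p₁ = 0.843, p₀ = 0.334.
Overall risk P(Y=1) = π·p₁ + (1−π)·p₀ = 0.7×0.843 + 0.3×0.334 = 0.6903.
Under exogeneity, PAF = [P(Y=1) − p₀] / P(Y=1).
PAF = (0.6903 − 0.334) / 0.6903 ≈ 0.5162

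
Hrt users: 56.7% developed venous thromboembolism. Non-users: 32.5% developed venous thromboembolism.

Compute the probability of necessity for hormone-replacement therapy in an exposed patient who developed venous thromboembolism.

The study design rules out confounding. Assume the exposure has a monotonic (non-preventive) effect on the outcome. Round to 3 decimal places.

PN ≈ 0.427

p₁ = 0.567, p₀ = 0.325.
Under exogeneity and monotonicity, PN = (p₁ − p₀) / p₁.
PN = (0.567 − 0.325) / 0.567 = 0.242 / 0.567 ≈ 0.4268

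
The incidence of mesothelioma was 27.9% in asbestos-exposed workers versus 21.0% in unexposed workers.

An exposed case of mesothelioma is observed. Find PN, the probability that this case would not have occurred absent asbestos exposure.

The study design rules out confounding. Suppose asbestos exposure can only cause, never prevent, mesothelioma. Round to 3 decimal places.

PN ≈ 0.247

p₁ = 0.279, p₀ = 0.21.
Under exogeneity and monotonicity, PN = (p₁ − p₀) / p₁.
PN = (0.279 − 0.21) / 0.279 = 0.069 / 0.279 ≈ 0.2473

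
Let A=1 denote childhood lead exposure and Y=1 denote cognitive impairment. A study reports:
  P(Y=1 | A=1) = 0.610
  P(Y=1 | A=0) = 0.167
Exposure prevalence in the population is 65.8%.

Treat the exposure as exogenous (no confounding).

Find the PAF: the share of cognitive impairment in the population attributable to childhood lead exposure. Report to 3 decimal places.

PAF ≈ 0.636

Let p₁ = 0.61, p₀ = 0.167.
Overall risk P(Y=1) = π·p₁ + (1−π)·p₀ = 0.658×0.61 + 0.342×0.167 = 0.45849.
Under exogeneity, PAF = [P(Y=1) − p₀] / P(Y=1).
PAF = (0.45849 − 0.167) / 0.45849 ≈ 0.6358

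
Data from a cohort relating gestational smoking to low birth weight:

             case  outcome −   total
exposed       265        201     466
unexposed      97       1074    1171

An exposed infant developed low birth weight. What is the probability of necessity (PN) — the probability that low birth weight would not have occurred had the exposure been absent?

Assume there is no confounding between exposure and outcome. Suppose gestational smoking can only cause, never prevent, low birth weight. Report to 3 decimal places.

PN ≈ 0.854

p₁ = P(outcome | exposed) = 265/466 = 0.56867
p₀ = P(outcome | unexposed) = 97/1171 = 0.082835
Under exogeneity and monotonicity, PN = (p₁ − p₀)/p₁.
PN = (0.56867 − 0.082835) / 0.56867 ≈ 0.8543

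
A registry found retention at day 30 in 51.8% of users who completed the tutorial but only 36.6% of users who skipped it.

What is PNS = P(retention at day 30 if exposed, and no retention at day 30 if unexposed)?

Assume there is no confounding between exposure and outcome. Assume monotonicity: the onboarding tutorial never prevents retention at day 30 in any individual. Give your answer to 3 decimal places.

p₁ = 0.518, p₀ = 0.366.
Under exogeneity and monotonicity, PNS = p₁ − p₀.
PNS = 0.518 − 0.366 = 0.152

PNS ≈ 0.152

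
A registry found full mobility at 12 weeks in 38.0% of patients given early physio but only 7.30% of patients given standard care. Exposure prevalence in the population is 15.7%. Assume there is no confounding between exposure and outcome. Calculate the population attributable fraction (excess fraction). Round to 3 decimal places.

PAF ≈ 0.398

p₁ = 0.38, p₀ = 0.073.
Overall risk P(Y=1) = π·p₁ + (1−π)·p₀ = 0.157×0.38 + 0.843×0.073 = 0.1212.
Under exogeneity, PAF = [P(Y=1) − p₀] / P(Y=1).
PAF = (0.1212 − 0.073) / 0.1212 ≈ 0.3977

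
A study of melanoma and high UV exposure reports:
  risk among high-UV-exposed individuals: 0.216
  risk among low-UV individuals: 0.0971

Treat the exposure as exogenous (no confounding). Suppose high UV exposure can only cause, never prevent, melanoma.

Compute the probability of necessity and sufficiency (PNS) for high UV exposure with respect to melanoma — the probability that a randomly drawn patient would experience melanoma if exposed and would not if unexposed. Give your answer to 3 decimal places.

Let p₁ = 0.216, p₀ = 0.0971.
Under exogeneity and monotonicity, PNS = p₁ − p₀.
PNS = 0.216 − 0.0971 = 0.1189

PNS ≈ 0.119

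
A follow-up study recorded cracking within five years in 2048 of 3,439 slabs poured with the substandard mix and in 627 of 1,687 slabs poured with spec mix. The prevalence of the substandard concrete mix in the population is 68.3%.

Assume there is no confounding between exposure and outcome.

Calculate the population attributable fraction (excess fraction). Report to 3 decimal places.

p₁ = P(outcome | exposed) = 2048/3439 = 0.59552
p₀ = P(outcome | unexposed) = 627/1687 = 0.37167
Overall risk P(Y=1) = π·p₁ + (1−π)·p₀ = 0.683×0.59552 + 0.317×0.37167 = 0.52456.
Under exogeneity, PAF = [P(Y=1) − p₀] / P(Y=1).
PAF = (0.52456 − 0.37167) / 0.52456 ≈ 0.2915

PAF ≈ 0.291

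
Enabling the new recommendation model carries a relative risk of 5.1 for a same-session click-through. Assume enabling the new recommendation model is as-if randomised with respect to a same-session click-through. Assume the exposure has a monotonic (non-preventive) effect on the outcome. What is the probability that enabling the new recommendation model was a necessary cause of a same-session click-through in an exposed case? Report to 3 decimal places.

PN ≈ 0.804

Under exogeneity and monotonicity, PN = (RR − 1) / RR = 1 − 1/RR.
PN = (5.1 − 1) / 5.1 = 4.1 / 5.1 ≈ 0.8039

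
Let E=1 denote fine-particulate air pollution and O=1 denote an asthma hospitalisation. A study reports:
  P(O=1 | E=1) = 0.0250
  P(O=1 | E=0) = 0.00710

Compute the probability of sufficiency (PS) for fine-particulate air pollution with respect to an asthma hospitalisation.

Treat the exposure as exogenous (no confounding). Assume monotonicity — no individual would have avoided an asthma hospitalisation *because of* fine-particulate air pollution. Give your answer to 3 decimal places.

PS ≈ 0.018

Let p₁ = 0.025, p₀ = 0.0071.
Under exogeneity and monotonicity, PS = (p₁ − p₀) / (1 − p₀).
PS = (0.025 − 0.0071) / (1 − 0.0071) = 0.0179 / 0.9929 ≈ 0.0180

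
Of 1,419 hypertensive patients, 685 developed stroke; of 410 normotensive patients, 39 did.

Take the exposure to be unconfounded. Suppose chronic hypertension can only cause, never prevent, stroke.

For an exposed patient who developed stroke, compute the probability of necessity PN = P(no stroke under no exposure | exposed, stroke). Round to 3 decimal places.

PN ≈ 0.803

p₁ = P(outcome | exposed) = 685/1419 = 0.48273
p₀ = P(outcome | unexposed) = 39/410 = 0.095122
Under exogeneity and monotonicity, PN = (p₁ − p₀) / p₁.
PN = (0.48273 − 0.095122) / 0.48273 = 0.38761 / 0.48273 ≈ 0.8030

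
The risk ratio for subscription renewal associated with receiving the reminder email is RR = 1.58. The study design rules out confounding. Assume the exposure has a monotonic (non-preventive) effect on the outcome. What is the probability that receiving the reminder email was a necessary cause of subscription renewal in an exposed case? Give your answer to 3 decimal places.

Under exogeneity and monotonicity, PN = (RR − 1) / RR = 1 − 1/RR.
PN = (1.58 − 1) / 1.58 = 0.58 / 1.58 ≈ 0.3671

PN ≈ 0.367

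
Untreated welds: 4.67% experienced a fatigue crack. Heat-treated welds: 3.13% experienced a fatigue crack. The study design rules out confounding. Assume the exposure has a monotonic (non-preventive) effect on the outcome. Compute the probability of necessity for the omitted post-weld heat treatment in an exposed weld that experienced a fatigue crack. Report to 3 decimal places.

PN ≈ 0.330

p₁ = 0.0467, p₀ = 0.0313.
Under exogeneity and monotonicity, PN = (p₁ − p₀) / p₁.
PN = (0.0467 − 0.0313) / 0.0467 = 0.0154 / 0.0467 ≈ 0.3298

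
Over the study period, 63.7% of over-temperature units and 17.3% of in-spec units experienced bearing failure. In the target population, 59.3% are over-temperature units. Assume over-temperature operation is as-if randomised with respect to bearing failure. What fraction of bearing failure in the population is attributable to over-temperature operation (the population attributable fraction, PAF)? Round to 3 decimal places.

p₁ = 0.637, p₀ = 0.173.
Overall risk P(Y=1) = π·p₁ + (1−π)·p₀ = 0.593×0.637 + 0.407×0.173 = 0.44815.
Under exogeneity, PAF = [P(Y=1) − p₀] / P(Y=1).
PAF = (0.44815 − 0.173) / 0.44815 ≈ 0.6140

PAF ≈ 0.614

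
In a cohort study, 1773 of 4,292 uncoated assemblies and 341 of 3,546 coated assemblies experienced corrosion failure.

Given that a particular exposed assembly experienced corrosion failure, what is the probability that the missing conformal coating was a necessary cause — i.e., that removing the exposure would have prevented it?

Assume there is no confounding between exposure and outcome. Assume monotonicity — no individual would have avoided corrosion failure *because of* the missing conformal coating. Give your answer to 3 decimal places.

p₁ = P(outcome | exposed) = 1773/4292 = 0.41309
p₀ = P(outcome | unexposed) = 341/3546 = 0.096165
Under exogeneity and monotonicity, PN = (p₁ − p₀) / p₁.
PN = (0.41309 − 0.096165) / 0.41309 = 0.31693 / 0.41309 ≈ 0.7672

PN ≈ 0.767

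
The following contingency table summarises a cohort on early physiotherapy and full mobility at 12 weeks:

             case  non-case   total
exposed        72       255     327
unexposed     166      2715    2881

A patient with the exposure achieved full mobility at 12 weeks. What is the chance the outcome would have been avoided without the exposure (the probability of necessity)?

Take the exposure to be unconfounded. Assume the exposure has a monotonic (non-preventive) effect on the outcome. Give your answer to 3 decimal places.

PN ≈ 0.738

p₁ = P(outcome | exposed) = 72/327 = 0.22018
p₀ = P(outcome | unexposed) = 166/2881 = 0.057619
Under exogeneity and monotonicity, PN = (p₁ − p₀)/p₁.
PN = (0.22018 − 0.057619) / 0.22018 ≈ 0.7383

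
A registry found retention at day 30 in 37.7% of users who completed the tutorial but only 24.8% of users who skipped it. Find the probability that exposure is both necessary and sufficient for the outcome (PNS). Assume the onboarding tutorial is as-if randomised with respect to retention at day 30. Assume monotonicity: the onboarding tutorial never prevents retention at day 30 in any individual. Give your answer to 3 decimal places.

p₁ = 0.377, p₀ = 0.248.
Under exogeneity and monotonicity, PNS = p₁ − p₀.
PNS = 0.377 − 0.248 = 0.129

PNS ≈ 0.129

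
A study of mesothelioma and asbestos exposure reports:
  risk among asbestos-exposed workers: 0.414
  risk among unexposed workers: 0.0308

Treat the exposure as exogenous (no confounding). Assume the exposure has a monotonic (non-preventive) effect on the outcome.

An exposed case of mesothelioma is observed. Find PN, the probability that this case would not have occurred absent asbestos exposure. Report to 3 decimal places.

Let p₁ = 0.414, p₀ = 0.0308.
Under exogeneity and monotonicity, PN = (p₁ − p₀) / p₁.
PN = (0.414 − 0.0308) / 0.414 = 0.3832 / 0.414 ≈ 0.9256

PN ≈ 0.926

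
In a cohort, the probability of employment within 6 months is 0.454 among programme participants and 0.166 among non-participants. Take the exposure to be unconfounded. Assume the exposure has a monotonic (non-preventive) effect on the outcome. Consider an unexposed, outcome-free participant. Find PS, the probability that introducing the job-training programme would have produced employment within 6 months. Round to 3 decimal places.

PS ≈ 0.345

Let p₁ = 0.454, p₀ = 0.166.
Under exogeneity and monotonicity, PS = (p₁ − p₀) / (1 − p₀).
PS = (0.454 − 0.166) / (1 − 0.166) = 0.288 / 0.834 ≈ 0.3453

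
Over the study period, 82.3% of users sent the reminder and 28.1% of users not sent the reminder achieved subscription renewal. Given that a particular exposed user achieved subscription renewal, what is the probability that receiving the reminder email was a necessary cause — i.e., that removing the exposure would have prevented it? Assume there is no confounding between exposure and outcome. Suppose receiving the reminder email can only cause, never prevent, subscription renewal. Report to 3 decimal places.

PN ≈ 0.659

p₁ = 0.823, p₀ = 0.281.
Under exogeneity and monotonicity, PN = (p₁ − p₀) / p₁.
PN = (0.823 − 0.281) / 0.823 = 0.542 / 0.823 ≈ 0.6586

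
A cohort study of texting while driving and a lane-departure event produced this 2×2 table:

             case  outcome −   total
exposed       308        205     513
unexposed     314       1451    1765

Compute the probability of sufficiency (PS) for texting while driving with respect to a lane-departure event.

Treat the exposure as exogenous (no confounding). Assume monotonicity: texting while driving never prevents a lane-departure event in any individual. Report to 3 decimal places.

PS ≈ 0.514

p₁ = P(outcome | exposed) = 308/513 = 0.60039
p₀ = P(outcome | unexposed) = 314/1765 = 0.1779
Under exogeneity and monotonicity, PS = (p₁ − p₀) / (1 − p₀).
PS = (0.60039 − 0.1779) / (1 − 0.1779) = 0.42249 / 0.8221 ≈ 0.5139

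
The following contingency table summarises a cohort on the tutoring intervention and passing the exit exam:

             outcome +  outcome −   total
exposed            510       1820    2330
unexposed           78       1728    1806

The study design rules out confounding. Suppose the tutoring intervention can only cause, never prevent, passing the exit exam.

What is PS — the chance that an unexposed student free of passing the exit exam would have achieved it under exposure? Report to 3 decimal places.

p₁ = P(outcome | exposed) = 510/2330 = 0.21888
p₀ = P(outcome | unexposed) = 78/1806 = 0.043189
Under exogeneity and monotonicity, PS = (p₁ − p₀) / (1 − p₀).
PS = (0.21888 − 0.043189) / (1 − 0.043189) = 0.17569 / 0.95681 ≈ 0.1836

PS ≈ 0.184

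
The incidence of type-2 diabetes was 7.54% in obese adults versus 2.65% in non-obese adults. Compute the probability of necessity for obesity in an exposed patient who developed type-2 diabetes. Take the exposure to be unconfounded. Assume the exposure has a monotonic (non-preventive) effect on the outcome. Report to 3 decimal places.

PN ≈ 0.649

p₁ = 0.0754, p₀ = 0.0265.
Under exogeneity and monotonicity, PN = (p₁ − p₀) / p₁.
PN = (0.0754 − 0.0265) / 0.0754 = 0.0489 / 0.0754 ≈ 0.6485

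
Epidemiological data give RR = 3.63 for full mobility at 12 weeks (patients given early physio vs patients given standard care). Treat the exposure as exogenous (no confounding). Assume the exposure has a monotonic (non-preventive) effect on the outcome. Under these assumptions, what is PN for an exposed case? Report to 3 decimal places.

PN ≈ 0.725

Under exogeneity and monotonicity, PN = (RR − 1) / RR = 1 − 1/RR.
PN = (3.63 − 1) / 3.63 = 2.63 / 3.63 ≈ 0.7245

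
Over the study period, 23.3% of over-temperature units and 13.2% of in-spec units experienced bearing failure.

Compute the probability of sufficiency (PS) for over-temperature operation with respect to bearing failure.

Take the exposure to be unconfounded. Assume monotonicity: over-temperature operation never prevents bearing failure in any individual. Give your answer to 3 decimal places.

p₁ = 0.233, p₀ = 0.132.
Under exogeneity and monotonicity, PS = (p₁ − p₀) / (1 − p₀).
PS = (0.233 − 0.132) / (1 − 0.132) = 0.101 / 0.868 ≈ 0.1164

PS ≈ 0.116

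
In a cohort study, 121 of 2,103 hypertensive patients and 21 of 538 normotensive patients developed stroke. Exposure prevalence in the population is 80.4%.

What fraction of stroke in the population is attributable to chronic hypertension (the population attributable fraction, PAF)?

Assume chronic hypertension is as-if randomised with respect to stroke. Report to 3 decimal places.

PAF ≈ 0.276

p₁ = P(outcome | exposed) = 121/2103 = 0.057537
p₀ = P(outcome | unexposed) = 21/538 = 0.039033
Overall risk P(Y=1) = π·p₁ + (1−π)·p₀ = 0.804×0.057537 + 0.196×0.039033 = 0.05391.
Under exogeneity, PAF = [P(Y=1) − p₀] / P(Y=1).
PAF = (0.05391 − 0.039033) / 0.05391 ≈ 0.2760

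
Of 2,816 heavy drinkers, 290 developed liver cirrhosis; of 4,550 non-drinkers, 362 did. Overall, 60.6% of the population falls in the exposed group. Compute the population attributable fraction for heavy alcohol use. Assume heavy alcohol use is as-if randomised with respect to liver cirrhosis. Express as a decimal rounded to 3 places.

p₁ = P(outcome | exposed) = 290/2816 = 0.10298
p₀ = P(outcome | unexposed) = 362/4550 = 0.07956
Overall risk P(Y=1) = π·p₁ + (1−π)·p₀ = 0.606×0.10298 + 0.394×0.07956 = 0.093754.
Under exogeneity, PAF = [P(Y=1) − p₀] / P(Y=1).
PAF = (0.093754 − 0.07956) / 0.093754 ≈ 0.1514

PAF ≈ 0.151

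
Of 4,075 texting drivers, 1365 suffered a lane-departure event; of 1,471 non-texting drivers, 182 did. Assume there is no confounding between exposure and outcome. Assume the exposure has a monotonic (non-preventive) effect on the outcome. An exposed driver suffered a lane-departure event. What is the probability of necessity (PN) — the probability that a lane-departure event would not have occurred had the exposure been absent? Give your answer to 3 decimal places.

PN ≈ 0.631

p₁ = P(outcome | exposed) = 1365/4075 = 0.33497
p₀ = P(outcome | unexposed) = 182/1471 = 0.12373
Under exogeneity and monotonicity, PN = (p₁ − p₀) / p₁.
PN = (0.33497 − 0.12373) / 0.33497 = 0.21124 / 0.33497 ≈ 0.6306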